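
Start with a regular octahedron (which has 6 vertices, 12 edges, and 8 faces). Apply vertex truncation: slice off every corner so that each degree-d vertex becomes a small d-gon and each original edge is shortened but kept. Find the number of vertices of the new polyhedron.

24

Truncation replaces each original edge-end by a new vertex, so V′ = 2E = 24.
Each original edge survives, and each old vertex of degree d contributes d new edges; summing degrees gives Σd = 2E, so E′ = E + 2E = 3E = 36.
Each original face survives and each original vertex becomes one new face: F′ = F + V = 14.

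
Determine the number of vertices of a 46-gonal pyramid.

47

A pyramid on an n-gon base has one n-gon and n triangles: V = 46 + 1 = 47, E = 2·46 = 92, F = 46 + 1 = 47.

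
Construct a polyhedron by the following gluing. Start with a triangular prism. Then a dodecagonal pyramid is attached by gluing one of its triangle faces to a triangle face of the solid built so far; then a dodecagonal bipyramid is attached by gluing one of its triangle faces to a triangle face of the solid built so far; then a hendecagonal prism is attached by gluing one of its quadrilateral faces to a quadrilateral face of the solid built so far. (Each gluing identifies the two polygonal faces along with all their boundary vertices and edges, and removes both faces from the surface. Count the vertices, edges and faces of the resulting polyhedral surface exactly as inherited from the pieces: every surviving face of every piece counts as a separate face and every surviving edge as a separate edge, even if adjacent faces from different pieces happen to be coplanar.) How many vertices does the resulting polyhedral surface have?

A triangular prism: V=6, E=9, F=5.
Attach a dodecagonal pyramid (V=13, E=24, F=13) along a 3-gon: merge 3 vertices and 3 edges, delete both glued faces → V=16, E=30, F=16.
Attach a dodecagonal bipyramid (V=14, E=36, F=24) along a 3-gon: merge 3 vertices and 3 edges, delete both glued faces → V=27, E=63, F=38.
Attach a hendecagonal prism (V=22, E=33, F=13) along a 4-gon: merge 4 vertices and 4 edges, delete both glued faces → V=45, E=92, F=49.
Check: V − E + F = 45 − 92 + 49 = 2.

45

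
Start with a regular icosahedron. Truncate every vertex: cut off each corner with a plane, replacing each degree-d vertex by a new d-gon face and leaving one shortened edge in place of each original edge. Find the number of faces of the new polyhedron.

32

The base solid has V = 12, E = 30, F = 20.
Truncation replaces each original edge-end by a new vertex, so V′ = 2E = 60.
Each original edge survives, and each old vertex of degree d contributes d new edges; summing degrees gives Σd = 2E, so E′ = E + 2E = 3E = 90.
Each original face survives and each original vertex becomes one new face: F′ = F + V = 32.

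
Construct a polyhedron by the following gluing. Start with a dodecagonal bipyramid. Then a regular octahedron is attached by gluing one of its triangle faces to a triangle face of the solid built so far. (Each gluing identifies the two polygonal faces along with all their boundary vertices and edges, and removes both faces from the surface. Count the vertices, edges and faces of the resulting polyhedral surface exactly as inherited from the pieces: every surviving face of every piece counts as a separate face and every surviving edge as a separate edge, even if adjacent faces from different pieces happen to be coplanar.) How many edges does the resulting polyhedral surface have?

A dodecagonal bipyramid: V=14, E=36, F=24.
Attach a regular octahedron (V=6, E=12, F=8) along a 3-gon: merge 3 vertices and 3 edges, delete both glued faces → V=17, E=45, F=30.
Check: V − E + F = 17 − 45 + 30 = 2.

45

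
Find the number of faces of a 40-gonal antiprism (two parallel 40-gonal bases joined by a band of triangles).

An antiprism on an n-gon has two n-gon caps and 2n triangles: V = 2·40 = 80, E = 4·40 = 160, F = 2·40 + 2 = 82.
Check: V − E + F = 80 − 160 + 82 = 2.

82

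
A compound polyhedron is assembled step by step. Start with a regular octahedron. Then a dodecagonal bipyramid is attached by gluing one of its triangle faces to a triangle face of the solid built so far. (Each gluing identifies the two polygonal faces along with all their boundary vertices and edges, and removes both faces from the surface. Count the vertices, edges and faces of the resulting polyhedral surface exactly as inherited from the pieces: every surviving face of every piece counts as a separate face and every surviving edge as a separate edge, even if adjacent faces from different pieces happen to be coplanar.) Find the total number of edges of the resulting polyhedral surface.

45

A regular octahedron: V=6, E=12, F=8.
Attach a dodecagonal bipyramid (V=14, E=36, F=24) along a 3-gon: merge 3 vertices and 3 edges, delete both glued faces → V=17, E=45, F=30.
Check: V − E + F = 17 − 45 + 30 = 2.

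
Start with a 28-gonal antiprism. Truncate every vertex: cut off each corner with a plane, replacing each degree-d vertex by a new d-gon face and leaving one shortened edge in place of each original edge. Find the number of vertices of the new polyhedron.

224

The base solid has V = 56, E = 112, F = 58.
Truncation replaces each original edge-end by a new vertex, so V′ = 2E = 224.
Each original edge survives, and each old vertex of degree d contributes d new edges; summing degrees gives Σd = 2E, so E′ = E + 2E = 3E = 336.
Each original face survives and each original vertex becomes one new face: F′ = F + V = 114.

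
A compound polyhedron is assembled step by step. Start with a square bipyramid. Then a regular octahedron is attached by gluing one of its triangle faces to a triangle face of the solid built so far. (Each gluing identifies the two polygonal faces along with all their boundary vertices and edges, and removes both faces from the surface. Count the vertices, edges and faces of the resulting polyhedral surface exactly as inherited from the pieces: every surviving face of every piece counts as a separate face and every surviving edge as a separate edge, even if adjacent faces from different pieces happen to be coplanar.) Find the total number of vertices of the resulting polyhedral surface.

9

A square bipyramid: V=6, E=12, F=8.
Attach a regular octahedron (V=6, E=12, F=8) along a 3-gon: merge 3 vertices and 3 edges, delete both glued faces → V=9, E=21, F=14.
Check: V − E + F = 9 − 21 + 14 = 2.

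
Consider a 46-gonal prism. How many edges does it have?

A prism on an n-gon has two n-gon bases and n rectangular sides: V = 2·46 = 92, E = 3·46 = 138, F = 46 + 2 = 48.
Check: V − E + F = 92 − 138 + 48 = 2.

138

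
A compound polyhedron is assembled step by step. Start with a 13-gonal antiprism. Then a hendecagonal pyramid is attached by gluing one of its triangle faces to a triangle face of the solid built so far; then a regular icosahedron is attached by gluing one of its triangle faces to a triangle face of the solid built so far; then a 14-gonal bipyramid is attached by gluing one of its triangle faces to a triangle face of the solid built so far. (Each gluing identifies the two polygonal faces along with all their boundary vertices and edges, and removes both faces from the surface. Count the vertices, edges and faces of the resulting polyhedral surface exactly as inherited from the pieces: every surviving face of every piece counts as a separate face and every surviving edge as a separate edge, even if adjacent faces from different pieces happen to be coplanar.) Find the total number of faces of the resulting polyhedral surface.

82

A 13-gonal antiprism: V=26, E=52, F=28.
Attach a hendecagonal pyramid (V=12, E=22, F=12) along a 3-gon: merge 3 vertices and 3 edges, delete both glued faces → V=35, E=71, F=38.
Attach a regular icosahedron (V=12, E=30, F=20) along a 3-gon: merge 3 vertices and 3 edges, delete both glued faces → V=44, E=98, F=56.
Attach a 14-gonal bipyramid (V=16, E=42, F=28) along a 3-gon: merge 3 vertices and 3 edges, delete both glued faces → V=57, E=137, F=82.
Check: V − E + F = 57 − 137 + 82 = 2.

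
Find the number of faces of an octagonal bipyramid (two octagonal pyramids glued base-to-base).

A bipyramid over an n-gon has 2n triangular faces and n + 2 vertices: V = 8 + 2 = 10, E = 3·8 = 24, F = 2·8 = 16.
Check: V − E + F = 10 − 24 + 16 = 2.

16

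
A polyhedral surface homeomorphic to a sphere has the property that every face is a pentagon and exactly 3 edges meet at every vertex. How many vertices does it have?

20

Each face has 5 edges and each edge borders two faces, so 2E = 5F.
Each vertex has degree 3, so 3V = 2E and hence V = 5F/3.
Euler: V − E + F = 2 ⇒ (5F/3) − (5F/2) + F = 2.
Multiply by 6: (10 − 15 + 6)F = 12, i.e. 1F = 12.
So F = 12, E = 5·12/2 = 30, V = 5·12/3 = 20.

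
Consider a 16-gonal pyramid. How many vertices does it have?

17

A pyramid on an n-gon base has one n-gon and n triangles: V = 16 + 1 = 17, E = 2·16 = 32, F = 16 + 1 = 17.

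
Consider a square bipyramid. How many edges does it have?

12

A bipyramid over an n-gon has 2n triangular faces and n + 2 vertices: V = 4 + 2 = 6, E = 3·4 = 12, F = 2·4 = 8.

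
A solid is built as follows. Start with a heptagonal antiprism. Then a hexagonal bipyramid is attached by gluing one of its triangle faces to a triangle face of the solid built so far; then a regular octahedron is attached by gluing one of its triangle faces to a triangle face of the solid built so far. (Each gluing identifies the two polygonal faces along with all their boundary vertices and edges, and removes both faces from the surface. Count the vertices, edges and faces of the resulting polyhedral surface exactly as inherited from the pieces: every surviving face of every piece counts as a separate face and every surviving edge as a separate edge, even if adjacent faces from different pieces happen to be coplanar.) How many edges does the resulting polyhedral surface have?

A heptagonal antiprism: V=14, E=28, F=16.
Attach a hexagonal bipyramid (V=8, E=18, F=12) along a 3-gon: merge 3 vertices and 3 edges, delete both glued faces → V=19, E=43, F=26.
Attach a regular octahedron (V=6, E=12, F=8) along a 3-gon: merge 3 vertices and 3 edges, delete both glued faces → V=22, E=52, F=32.
Check: V − E + F = 22 − 52 + 32 = 2.

52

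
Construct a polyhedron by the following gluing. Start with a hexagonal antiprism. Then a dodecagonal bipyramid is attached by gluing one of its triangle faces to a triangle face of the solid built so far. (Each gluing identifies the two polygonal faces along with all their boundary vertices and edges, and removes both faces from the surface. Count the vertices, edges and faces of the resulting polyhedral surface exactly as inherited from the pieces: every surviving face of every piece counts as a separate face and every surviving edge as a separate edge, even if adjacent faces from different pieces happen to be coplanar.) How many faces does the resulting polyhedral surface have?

A hexagonal antiprism: V=12, E=24, F=14.
Attach a dodecagonal bipyramid (V=14, E=36, F=24) along a 3-gon: merge 3 vertices and 3 edges, delete both glued faces → V=23, E=57, F=36.
Check: V − E + F = 23 − 57 + 36 = 2.

36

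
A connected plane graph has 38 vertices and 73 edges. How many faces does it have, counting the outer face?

Euler's formula for a connected plane graph: V − E + F = 2, so F = 2 − 38 + 73 = 37.

37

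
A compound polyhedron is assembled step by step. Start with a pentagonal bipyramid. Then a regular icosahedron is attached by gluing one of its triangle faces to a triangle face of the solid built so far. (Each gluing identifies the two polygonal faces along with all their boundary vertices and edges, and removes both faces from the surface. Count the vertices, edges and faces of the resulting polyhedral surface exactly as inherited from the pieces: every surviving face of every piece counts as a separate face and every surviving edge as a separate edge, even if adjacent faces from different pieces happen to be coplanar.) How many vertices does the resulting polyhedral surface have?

A pentagonal bipyramid: V=7, E=15, F=10.
Attach a regular icosahedron (V=12, E=30, F=20) along a 3-gon: merge 3 vertices and 3 edges, delete both glued faces → V=16, E=42, F=28.
Check: V − E + F = 16 − 42 + 28 = 2.

16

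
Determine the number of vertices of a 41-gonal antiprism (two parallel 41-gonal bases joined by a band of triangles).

82

An antiprism on an n-gon has two n-gon caps and 2n triangles: V = 2·41 = 82, E = 4·41 = 164, F = 2·41 + 2 = 84.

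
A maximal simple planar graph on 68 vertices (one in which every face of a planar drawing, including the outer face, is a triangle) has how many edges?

In a plane triangulation 3F = 2E and V − E + F = 2, so E = 3V − 6 = 3·68 − 6 = 198.

198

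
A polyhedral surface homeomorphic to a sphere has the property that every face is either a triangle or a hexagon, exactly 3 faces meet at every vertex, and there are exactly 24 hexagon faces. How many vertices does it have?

52

Let x be the number of triangles; then F = 24 + x.
Edge–face incidences: 2E = 6·24 + 3·x = 144 + 3x.
Every vertex has degree 3, so 3V = 2E.
Euler: V − E + F = 2 ⇒ (2E)/3 − E + (24 + x) = 2.
Multiply by 6: 2·(2E) − 3·(2E) + 6·(24 + x) = 12, i.e. 144 + 6x − (144 + 3x) = 12.
Collecting terms: 3x = 12, so x = 4.
Then 2E = 144 + 3·4 = 156, so E = 78, V = 2E/3 = 52, F = 24 + 4 = 28.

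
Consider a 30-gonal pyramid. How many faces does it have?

A pyramid on an n-gon base has one n-gon and n triangles: V = 30 + 1 = 31, E = 2·30 = 60, F = 30 + 1 = 31.

31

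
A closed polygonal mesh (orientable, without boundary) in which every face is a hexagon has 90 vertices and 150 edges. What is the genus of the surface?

Every face is a hexagon and each edge borders two faces, so 6F = 2·150, giving F = 50.
χ = V − E + F = 90 − 150 + 50 = -10.
For a closed orientable surface χ = 2 − 2g, so g = (2 − (-10))/2 = 6.

6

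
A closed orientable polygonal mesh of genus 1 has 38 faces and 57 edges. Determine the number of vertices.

For a closed orientable surface of genus 1, χ = 2 − 2·1 = 0.
V = 0 + E − F = 0 + 57 − 38 = 19.

19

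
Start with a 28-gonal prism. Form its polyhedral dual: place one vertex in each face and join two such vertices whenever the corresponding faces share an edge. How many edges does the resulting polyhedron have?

The base solid has V = 56, E = 84, F = 30.
The dual swaps V and F and preserves E: V′ = F = 30, E′ = E = 84, F′ = V = 56.

84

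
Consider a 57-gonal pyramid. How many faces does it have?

A pyramid on an n-gon base has one n-gon and n triangles: V = 57 + 1 = 58, E = 2·57 = 114, F = 57 + 1 = 58.

58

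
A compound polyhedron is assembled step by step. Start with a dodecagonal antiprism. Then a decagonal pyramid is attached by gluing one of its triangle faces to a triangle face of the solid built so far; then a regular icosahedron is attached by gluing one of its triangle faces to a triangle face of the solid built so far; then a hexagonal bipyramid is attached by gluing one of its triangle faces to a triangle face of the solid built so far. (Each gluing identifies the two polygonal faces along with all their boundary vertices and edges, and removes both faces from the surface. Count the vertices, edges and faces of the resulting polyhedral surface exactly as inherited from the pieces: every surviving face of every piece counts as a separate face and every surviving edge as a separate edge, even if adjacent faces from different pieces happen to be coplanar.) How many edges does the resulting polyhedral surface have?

107

A dodecagonal antiprism: V=24, E=48, F=26.
Attach a decagonal pyramid (V=11, E=20, F=11) along a 3-gon: merge 3 vertices and 3 edges, delete both glued faces → V=32, E=65, F=35.
Attach a regular icosahedron (V=12, E=30, F=20) along a 3-gon: merge 3 vertices and 3 edges, delete both glued faces → V=41, E=92, F=53.
Attach a hexagonal bipyramid (V=8, E=18, F=12) along a 3-gon: merge 3 vertices and 3 edges, delete both glued faces → V=46, E=107, F=63.
Check: V − E + F = 46 − 107 + 63 = 2.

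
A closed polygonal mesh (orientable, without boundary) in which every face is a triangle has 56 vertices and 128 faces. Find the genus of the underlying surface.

5

Every face is a triangle, so 2E = 3·128 = 384, giving E = 192.
χ = V − E + F = 56 − 192 + 128 = -8.
For a closed orientable surface χ = 2 − 2g, so g = (2 − (-8))/2 = 5.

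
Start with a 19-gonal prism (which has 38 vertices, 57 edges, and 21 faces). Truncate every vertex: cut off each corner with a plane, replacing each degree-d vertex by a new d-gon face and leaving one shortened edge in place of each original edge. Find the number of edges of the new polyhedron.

Truncation replaces each original edge-end by a new vertex, so V′ = 2E = 114.
Each original edge survives, and each old vertex of degree d contributes d new edges; summing degrees gives Σd = 2E, so E′ = E + 2E = 3E = 171.
Each original face survives and each original vertex becomes one new face: F′ = F + V = 59.

171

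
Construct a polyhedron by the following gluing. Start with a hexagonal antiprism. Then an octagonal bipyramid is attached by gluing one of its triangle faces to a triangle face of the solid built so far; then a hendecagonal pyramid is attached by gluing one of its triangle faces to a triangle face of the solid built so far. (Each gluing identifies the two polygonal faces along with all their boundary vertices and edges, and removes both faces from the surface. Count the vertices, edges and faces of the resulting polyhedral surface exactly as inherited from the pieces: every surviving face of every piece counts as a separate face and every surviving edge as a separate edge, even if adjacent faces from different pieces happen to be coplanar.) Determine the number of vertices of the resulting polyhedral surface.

A hexagonal antiprism: V=12, E=24, F=14.
Attach an octagonal bipyramid (V=10, E=24, F=16) along a 3-gon: merge 3 vertices and 3 edges, delete both glued faces → V=19, E=45, F=28.
Attach a hendecagonal pyramid (V=12, E=22, F=12) along a 3-gon: merge 3 vertices and 3 edges, delete both glued faces → V=28, E=64, F=38.
Check: V − E + F = 28 − 64 + 38 = 2.

28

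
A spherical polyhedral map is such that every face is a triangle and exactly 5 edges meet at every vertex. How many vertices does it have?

Each face has 3 edges and each edge borders two faces, so 2E = 3F.
Each vertex has degree 5, so 5V = 2E and hence V = 3F/5.
Euler: V − E + F = 2 ⇒ (3F/5) − (3F/2) + F = 2.
Multiply by 10: (6 − 15 + 10)F = 20, i.e. 1F = 20.
So F = 20, E = 3·20/2 = 30, V = 3·20/5 = 12.

12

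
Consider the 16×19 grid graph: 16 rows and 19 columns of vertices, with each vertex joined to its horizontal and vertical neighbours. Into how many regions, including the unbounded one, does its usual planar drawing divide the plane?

271

The grid has V = 16·19 = 304 vertices and E = 16·18 + 19·15 = 573 edges.
F = 2 − V + E = 2 − 304 + 573 = 271.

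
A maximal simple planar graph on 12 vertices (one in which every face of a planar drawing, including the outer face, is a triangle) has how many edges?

In a plane triangulation 3F = 2E and V − E + F = 2, so E = 3V − 6 = 3·12 − 6 = 30.

30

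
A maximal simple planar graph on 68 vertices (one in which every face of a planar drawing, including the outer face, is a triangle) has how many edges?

In a plane triangulation 3F = 2E and V − E + F = 2, so E = 3V − 6 = 3·68 − 6 = 198.

198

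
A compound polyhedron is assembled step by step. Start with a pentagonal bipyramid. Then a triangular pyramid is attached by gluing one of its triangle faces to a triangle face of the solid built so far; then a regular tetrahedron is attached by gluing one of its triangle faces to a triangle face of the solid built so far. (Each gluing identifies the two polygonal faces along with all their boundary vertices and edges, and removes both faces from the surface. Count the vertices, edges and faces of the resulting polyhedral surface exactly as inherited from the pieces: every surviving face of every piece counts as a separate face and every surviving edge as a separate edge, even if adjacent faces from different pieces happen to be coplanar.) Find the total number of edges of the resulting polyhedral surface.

A pentagonal bipyramid: V=7, E=15, F=10.
Attach a triangular pyramid (V=4, E=6, F=4) along a 3-gon: merge 3 vertices and 3 edges, delete both glued faces → V=8, E=18, F=12.
Attach a regular tetrahedron (V=4, E=6, F=4) along a 3-gon: merge 3 vertices and 3 edges, delete both glued faces → V=9, E=21, F=14.
Check: V − E + F = 9 − 21 + 14 = 2.

21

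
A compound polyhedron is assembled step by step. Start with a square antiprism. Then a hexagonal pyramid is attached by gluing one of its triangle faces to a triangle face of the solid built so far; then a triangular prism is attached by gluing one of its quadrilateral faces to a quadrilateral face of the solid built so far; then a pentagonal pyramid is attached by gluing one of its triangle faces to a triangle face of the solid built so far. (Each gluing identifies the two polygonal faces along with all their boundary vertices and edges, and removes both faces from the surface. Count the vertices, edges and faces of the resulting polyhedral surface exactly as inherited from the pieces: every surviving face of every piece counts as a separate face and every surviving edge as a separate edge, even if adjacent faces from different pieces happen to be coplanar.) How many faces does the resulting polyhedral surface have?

22

A square antiprism: V=8, E=16, F=10.
Attach a hexagonal pyramid (V=7, E=12, F=7) along a 3-gon: merge 3 vertices and 3 edges, delete both glued faces → V=12, E=25, F=15.
Attach a triangular prism (V=6, E=9, F=5) along a 4-gon: merge 4 vertices and 4 edges, delete both glued faces → V=14, E=30, F=18.
Attach a pentagonal pyramid (V=6, E=10, F=6) along a 3-gon: merge 3 vertices and 3 edges, delete both glued faces → V=17, E=37, F=22.
Check: V − E + F = 17 − 37 + 22 = 2.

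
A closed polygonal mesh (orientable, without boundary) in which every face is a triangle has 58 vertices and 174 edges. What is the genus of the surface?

1

Every face is a triangle and each edge borders two faces, so 3F = 2·174, giving F = 116.
χ = V − E + F = 58 − 174 + 116 = 0.
For a closed orientable surface χ = 2 − 2g, so g = (2 − (0))/2 = 1.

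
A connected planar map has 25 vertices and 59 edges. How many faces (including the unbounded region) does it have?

36

Euler's formula for a connected plane graph: V − E + F = 2, so F = 2 − 25 + 59 = 36.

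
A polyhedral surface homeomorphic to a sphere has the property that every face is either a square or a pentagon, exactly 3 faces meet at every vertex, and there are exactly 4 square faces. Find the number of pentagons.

4

Let x be the number of pentagons; then F = 4 + x.
Edge–face incidences: 2E = 4·4 + 5·x = 16 + 5x.
Every vertex has degree 3, so 3V = 2E.
Euler: V − E + F = 2 ⇒ (2E)/3 − E + (4 + x) = 2.
Multiply by 6: 2·(2E) − 3·(2E) + 6·(4 + x) = 12, i.e. 24 + 6x − (16 + 5x) = 12.
Collecting terms: x + 8 = 12, so x = 4.
Then 2E = 16 + 5·4 = 36, so E = 18, V = 2E/3 = 12, F = 4 + 4 = 8.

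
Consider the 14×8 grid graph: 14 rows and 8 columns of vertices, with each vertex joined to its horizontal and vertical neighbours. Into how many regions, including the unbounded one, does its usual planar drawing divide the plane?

The grid has V = 14·8 = 112 vertices and E = 14·7 + 8·13 = 202 edges.
F = 2 − V + E = 2 − 112 + 202 = 92.

92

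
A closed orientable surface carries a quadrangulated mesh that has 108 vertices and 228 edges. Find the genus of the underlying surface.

Every face is a square and each edge borders two faces, so 4F = 2·228, giving F = 114.
χ = V − E + F = 108 − 228 + 114 = -6.
For a closed orientable surface χ = 2 − 2g, so g = (2 − (-6))/2 = 4.

4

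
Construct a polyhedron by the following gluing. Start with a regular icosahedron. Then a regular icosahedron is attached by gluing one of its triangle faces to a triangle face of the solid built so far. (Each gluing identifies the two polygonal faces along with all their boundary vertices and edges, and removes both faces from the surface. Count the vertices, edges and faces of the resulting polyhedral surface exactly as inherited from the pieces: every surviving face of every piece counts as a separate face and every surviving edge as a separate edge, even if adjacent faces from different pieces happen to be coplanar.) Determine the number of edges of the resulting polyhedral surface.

57

A regular icosahedron: V=12, E=30, F=20.
Attach a regular icosahedron (V=12, E=30, F=20) along a 3-gon: merge 3 vertices and 3 edges, delete both glued faces → V=21, E=57, F=38.
Check: V − E + F = 21 − 57 + 38 = 2.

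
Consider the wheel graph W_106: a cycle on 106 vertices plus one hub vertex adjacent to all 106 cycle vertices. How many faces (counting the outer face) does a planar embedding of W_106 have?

W_106 has V = 106 + 1 = 107 vertices and E = 2·106 = 212 edges.
By Euler's formula F = 2 − V + E = 2 − 107 + 212 = 107.

107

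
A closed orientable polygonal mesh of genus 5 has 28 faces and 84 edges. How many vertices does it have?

48

For a closed orientable surface of genus 5, χ = 2 − 2·5 = -8.
V = -8 + E − F = -8 + 84 − 28 = 48.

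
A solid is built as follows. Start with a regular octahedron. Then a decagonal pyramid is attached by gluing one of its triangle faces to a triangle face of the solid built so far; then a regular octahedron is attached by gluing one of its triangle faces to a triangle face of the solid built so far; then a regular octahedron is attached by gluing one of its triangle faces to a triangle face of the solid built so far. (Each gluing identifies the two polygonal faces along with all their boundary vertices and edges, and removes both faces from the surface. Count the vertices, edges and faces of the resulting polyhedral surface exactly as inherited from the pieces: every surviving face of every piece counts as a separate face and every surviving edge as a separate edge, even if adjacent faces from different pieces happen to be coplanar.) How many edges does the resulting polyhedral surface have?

A regular octahedron: V=6, E=12, F=8.
Attach a decagonal pyramid (V=11, E=20, F=11) along a 3-gon: merge 3 vertices and 3 edges, delete both glued faces → V=14, E=29, F=17.
Attach a regular octahedron (V=6, E=12, F=8) along a 3-gon: merge 3 vertices and 3 edges, delete both glued faces → V=17, E=38, F=23.
Attach a regular octahedron (V=6, E=12, F=8) along a 3-gon: merge 3 vertices and 3 edges, delete both glued faces → V=20, E=47, F=29.
Check: V − E + F = 20 − 47 + 29 = 2.

47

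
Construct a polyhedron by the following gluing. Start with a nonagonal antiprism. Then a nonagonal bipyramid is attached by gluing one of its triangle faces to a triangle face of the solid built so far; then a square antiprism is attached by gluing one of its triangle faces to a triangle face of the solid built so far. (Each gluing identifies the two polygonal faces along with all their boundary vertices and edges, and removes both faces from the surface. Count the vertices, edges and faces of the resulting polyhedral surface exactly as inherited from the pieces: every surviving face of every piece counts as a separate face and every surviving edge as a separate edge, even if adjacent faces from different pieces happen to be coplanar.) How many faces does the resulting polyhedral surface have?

A nonagonal antiprism: V=18, E=36, F=20.
Attach a nonagonal bipyramid (V=11, E=27, F=18) along a 3-gon: merge 3 vertices and 3 edges, delete both glued faces → V=26, E=60, F=36.
Attach a square antiprism (V=8, E=16, F=10) along a 3-gon: merge 3 vertices and 3 edges, delete both glued faces → V=31, E=73, F=44.
Check: V − E + F = 31 − 73 + 44 = 2.

44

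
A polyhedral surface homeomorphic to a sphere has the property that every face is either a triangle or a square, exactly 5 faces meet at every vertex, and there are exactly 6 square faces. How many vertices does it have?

24

Let x be the number of triangles; then F = 6 + x.
Edge–face incidences: 2E = 4·6 + 3·x = 24 + 3x.
Every vertex has degree 5, so 5V = 2E.
Euler: V − E + F = 2 ⇒ (2E)/5 − E + (6 + x) = 2.
Multiply by 10: 2·(2E) − 5·(2E) + 10·(6 + x) = 20, i.e. 60 + 10x − 3·(24 + 3x) = 20.
Collecting terms: x − 12 = 20, so x = 32.
Then 2E = 24 + 3·32 = 120, so E = 60, V = 2E/5 = 24, F = 6 + 32 = 38.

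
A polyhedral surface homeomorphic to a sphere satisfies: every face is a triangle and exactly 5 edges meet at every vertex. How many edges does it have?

Each face has 3 edges and each edge borders two faces, so 2E = 3F.
Each vertex has degree 5, so 5V = 2E and hence V = 3F/5.
Euler: V − E + F = 2 ⇒ (3F/5) − (3F/2) + F = 2.
Multiply by 10: (6 − 15 + 10)F = 20, i.e. 1F = 20.
So F = 20, E = 3·20/2 = 30, V = 3·20/5 = 12.

30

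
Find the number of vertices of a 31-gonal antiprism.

An antiprism on an n-gon has two n-gon caps and 2n triangles: V = 2·31 = 62, E = 4·31 = 124, F = 2·31 + 2 = 64.

62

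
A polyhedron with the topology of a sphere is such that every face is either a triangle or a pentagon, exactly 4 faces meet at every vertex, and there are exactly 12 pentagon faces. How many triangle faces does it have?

Let x be the number of triangles; then F = 12 + x.
Edge–face incidences: 2E = 5·12 + 3·x = 60 + 3x.
Every vertex has degree 4, so 4V = 2E.
Euler: V − E + F = 2 ⇒ (2E)/4 − E + (12 + x) = 2.
Multiply by 8: 2·(2E) − 4·(2E) + 8·(12 + x) = 16, i.e. 96 + 8x − 2·(60 + 3x) = 16.
Collecting terms: 2x − 24 = 16, so 2x = 40, so x = 20.
Then 2E = 60 + 3·20 = 120, so E = 60, V = 2E/4 = 30, F = 12 + 20 = 32.

20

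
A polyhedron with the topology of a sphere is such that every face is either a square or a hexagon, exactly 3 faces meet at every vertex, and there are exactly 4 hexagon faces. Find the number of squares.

6

Let x be the number of squares; then F = 4 + x.
Edge–face incidences: 2E = 6·4 + 4·x = 24 + 4x.
Every vertex has degree 3, so 3V = 2E.
Euler: V − E + F = 2 ⇒ (2E)/3 − E + (4 + x) = 2.
Multiply by 6: 2·(2E) − 3·(2E) + 6·(4 + x) = 12, i.e. 24 + 6x − (24 + 4x) = 12.
Collecting terms: 2x = 12, so x = 6.
Then 2E = 24 + 4·6 = 48, so E = 24, V = 2E/3 = 16, F = 4 + 6 = 10.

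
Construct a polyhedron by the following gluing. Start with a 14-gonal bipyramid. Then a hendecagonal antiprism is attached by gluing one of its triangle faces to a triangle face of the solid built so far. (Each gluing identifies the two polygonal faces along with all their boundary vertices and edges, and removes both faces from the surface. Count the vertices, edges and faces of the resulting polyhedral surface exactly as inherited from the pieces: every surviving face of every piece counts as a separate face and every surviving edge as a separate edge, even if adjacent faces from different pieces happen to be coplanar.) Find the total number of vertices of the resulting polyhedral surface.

A 14-gonal bipyramid: V=16, E=42, F=28.
Attach a hendecagonal antiprism (V=22, E=44, F=24) along a 3-gon: merge 3 vertices and 3 edges, delete both glued faces → V=35, E=83, F=50.
Check: V − E + F = 35 − 83 + 50 = 2.

35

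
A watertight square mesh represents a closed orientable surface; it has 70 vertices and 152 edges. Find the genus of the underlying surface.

4

Every face is a square and each edge borders two faces, so 4F = 2·152, giving F = 76.
χ = V − E + F = 70 − 152 + 76 = -6.
For a closed orientable surface χ = 2 − 2g, so g = (2 − (-6))/2 = 4.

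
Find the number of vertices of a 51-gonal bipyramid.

53

A bipyramid over an n-gon has 2n triangular faces and n + 2 vertices: V = 51 + 2 = 53, E = 3·51 = 153, F = 2·51 = 102.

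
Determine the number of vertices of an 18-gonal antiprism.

36

An antiprism on an n-gon has two n-gon caps and 2n triangles: V = 2·18 = 36, E = 4·18 = 72, F = 2·18 + 2 = 38.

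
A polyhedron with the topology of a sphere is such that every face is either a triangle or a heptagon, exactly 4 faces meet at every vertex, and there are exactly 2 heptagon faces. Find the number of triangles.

Let x be the number of triangles; then F = 2 + x.
Edge–face incidences: 2E = 7·2 + 3·x = 14 + 3x.
Every vertex has degree 4, so 4V = 2E.
Euler: V − E + F = 2 ⇒ (2E)/4 − E + (2 + x) = 2.
Multiply by 8: 2·(2E) − 4·(2E) + 8·(2 + x) = 16, i.e. 16 + 8x − 2·(14 + 3x) = 16.
Collecting terms: 2x − 12 = 16, so 2x = 28, so x = 14.
Then 2E = 14 + 3·14 = 56, so E = 28, V = 2E/4 = 14, F = 2 + 14 = 16.

14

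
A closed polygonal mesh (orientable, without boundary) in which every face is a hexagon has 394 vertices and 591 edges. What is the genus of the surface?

1

Every face is a hexagon and each edge borders two faces, so 6F = 2·591, giving F = 197.
χ = V − E + F = 394 − 591 + 197 = 0.
For a closed orientable surface χ = 2 − 2g, so g = (2 − (0))/2 = 1.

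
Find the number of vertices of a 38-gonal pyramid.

39

A pyramid on an n-gon base has one n-gon and n triangles: V = 38 + 1 = 39, E = 2·38 = 76, F = 38 + 1 = 39.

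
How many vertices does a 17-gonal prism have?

A prism on an n-gon has two n-gon bases and n rectangular sides: V = 2·17 = 34, E = 3·17 = 51, F = 17 + 2 = 19.

34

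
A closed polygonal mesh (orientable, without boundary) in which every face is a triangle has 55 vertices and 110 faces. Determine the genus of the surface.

Every face is a triangle, so 2E = 3·110 = 330, giving E = 165.
χ = V − E + F = 55 − 165 + 110 = 0.
For a closed orientable surface χ = 2 − 2g, so g = (2 − (0))/2 = 1.

1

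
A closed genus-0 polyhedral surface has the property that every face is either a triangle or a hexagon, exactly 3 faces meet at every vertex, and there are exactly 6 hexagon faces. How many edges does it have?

Let x be the number of triangles; then F = 6 + x.
Edge–face incidences: 2E = 6·6 + 3·x = 36 + 3x.
Every vertex has degree 3, so 3V = 2E.
Euler: V − E + F = 2 ⇒ (2E)/3 − E + (6 + x) = 2.
Multiply by 6: 2·(2E) − 3·(2E) + 6·(6 + x) = 12, i.e. 36 + 6x − (36 + 3x) = 12.
Collecting terms: 3x = 12, so x = 4.
Then 2E = 36 + 3·4 = 48, so E = 24, V = 2E/3 = 16, F = 6 + 4 = 10.

24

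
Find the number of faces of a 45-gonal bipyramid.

A bipyramid over an n-gon has 2n triangular faces and n + 2 vertices: V = 45 + 2 = 47, E = 3·45 = 135, F = 2·45 = 90.
Check: V − E + F = 47 − 135 + 90 = 2.

90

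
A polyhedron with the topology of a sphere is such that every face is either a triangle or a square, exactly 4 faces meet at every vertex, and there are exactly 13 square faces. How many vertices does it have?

Let x be the number of triangles; then F = 13 + x.
Edge–face incidences: 2E = 4·13 + 3·x = 52 + 3x.
Every vertex has degree 4, so 4V = 2E.
Euler: V − E + F = 2 ⇒ (2E)/4 − E + (13 + x) = 2.
Multiply by 8: 2·(2E) − 4·(2E) + 8·(13 + x) = 16, i.e. 104 + 8x − 2·(52 + 3x) = 16.
Collecting terms: 2x = 16, so x = 8.
Then 2E = 52 + 3·8 = 76, so E = 38, V = 2E/4 = 19, F = 13 + 8 = 21.

19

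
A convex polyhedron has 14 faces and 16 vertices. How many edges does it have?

Here V − E + F = 2.
E = V + F − (2) = 16 + 14 − (2) = 28.

28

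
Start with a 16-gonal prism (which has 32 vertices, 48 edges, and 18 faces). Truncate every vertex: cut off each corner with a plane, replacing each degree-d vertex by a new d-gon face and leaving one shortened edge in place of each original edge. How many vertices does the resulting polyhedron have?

Truncation replaces each original edge-end by a new vertex, so V′ = 2E = 96.
Each original edge survives, and each old vertex of degree d contributes d new edges; summing degrees gives Σd = 2E, so E′ = E + 2E = 3E = 144.
Each original face survives and each original vertex becomes one new face: F′ = F + V = 50.

96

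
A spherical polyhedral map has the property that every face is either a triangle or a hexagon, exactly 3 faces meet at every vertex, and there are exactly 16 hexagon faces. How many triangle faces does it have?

Let x be the number of triangles; then F = 16 + x.
Edge–face incidences: 2E = 6·16 + 3·x = 96 + 3x.
Every vertex has degree 3, so 3V = 2E.
Euler: V − E + F = 2 ⇒ (2E)/3 − E + (16 + x) = 2.
Multiply by 6: 2·(2E) − 3·(2E) + 6·(16 + x) = 12, i.e. 96 + 6x − (96 + 3x) = 12.
Collecting terms: 3x = 12, so x = 4.
Then 2E = 96 + 3·4 = 108, so E = 54, V = 2E/3 = 36, F = 16 + 4 = 20.

4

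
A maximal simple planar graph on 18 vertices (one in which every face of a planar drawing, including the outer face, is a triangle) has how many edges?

48

In a plane triangulation 3F = 2E and V − E + F = 2, so E = 3V − 6 = 3·18 − 6 = 48.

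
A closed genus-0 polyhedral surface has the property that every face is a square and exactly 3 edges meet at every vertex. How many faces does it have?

6

Each face has 4 edges and each edge borders two faces, so 2E = 4F.
Each vertex has degree 3, so 3V = 2E and hence V = 4F/3.
Euler: V − E + F = 2 ⇒ (4F/3) − (4F/2) + F = 2.
Multiply by 6: (8 − 12 + 6)F = 12, i.e. 2F = 12.
So F = 6, E = 4·6/2 = 12, V = 4·6/3 = 8.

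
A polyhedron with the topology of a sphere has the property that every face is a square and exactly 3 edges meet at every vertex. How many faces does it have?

Each face has 4 edges and each edge borders two faces, so 2E = 4F.
Each vertex has degree 3, so 3V = 2E and hence V = 4F/3.
Euler: V − E + F = 2 ⇒ (4F/3) − (4F/2) + F = 2.
Multiply by 6: (8 − 12 + 6)F = 12, i.e. 2F = 12.
So F = 6, E = 4·6/2 = 12, V = 4·6/3 = 8.

6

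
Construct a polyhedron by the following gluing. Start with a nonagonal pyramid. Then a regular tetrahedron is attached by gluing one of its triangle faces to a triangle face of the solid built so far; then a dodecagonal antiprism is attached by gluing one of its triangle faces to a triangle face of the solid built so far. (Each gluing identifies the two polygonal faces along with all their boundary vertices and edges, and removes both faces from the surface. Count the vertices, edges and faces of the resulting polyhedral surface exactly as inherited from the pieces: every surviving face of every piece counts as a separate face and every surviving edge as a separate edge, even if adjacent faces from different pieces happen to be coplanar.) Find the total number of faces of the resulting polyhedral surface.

36

A nonagonal pyramid: V=10, E=18, F=10.
Attach a regular tetrahedron (V=4, E=6, F=4) along a 3-gon: merge 3 vertices and 3 edges, delete both glued faces → V=11, E=21, F=12.
Attach a dodecagonal antiprism (V=24, E=48, F=26) along a 3-gon: merge 3 vertices and 3 edges, delete both glued faces → V=32, E=66, F=36.
Check: V − E + F = 32 − 66 + 36 = 2.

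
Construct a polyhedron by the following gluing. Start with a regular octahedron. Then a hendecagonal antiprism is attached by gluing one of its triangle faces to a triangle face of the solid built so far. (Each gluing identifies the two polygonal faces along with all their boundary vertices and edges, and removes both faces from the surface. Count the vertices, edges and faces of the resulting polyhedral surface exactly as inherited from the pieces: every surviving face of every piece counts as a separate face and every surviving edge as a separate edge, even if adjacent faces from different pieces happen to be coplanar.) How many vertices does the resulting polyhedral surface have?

A regular octahedron: V=6, E=12, F=8.
Attach a hendecagonal antiprism (V=22, E=44, F=24) along a 3-gon: merge 3 vertices and 3 edges, delete both glued faces → V=25, E=53, F=30.
Check: V − E + F = 25 − 53 + 30 = 2.

25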